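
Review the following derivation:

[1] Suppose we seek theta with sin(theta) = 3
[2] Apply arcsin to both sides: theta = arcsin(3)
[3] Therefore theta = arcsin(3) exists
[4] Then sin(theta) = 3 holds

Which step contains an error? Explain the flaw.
Step 2: Apply arcsin to both sides: theta = arcsin(3)

Step 2 applies arcsin to 3. However, arcsin(x) is only defined for x in [-1, 1] because sin(theta) can only produce values in that range. Since |3| > 1, arcsin(3) is undefined. There is no angle whose sine equals 3.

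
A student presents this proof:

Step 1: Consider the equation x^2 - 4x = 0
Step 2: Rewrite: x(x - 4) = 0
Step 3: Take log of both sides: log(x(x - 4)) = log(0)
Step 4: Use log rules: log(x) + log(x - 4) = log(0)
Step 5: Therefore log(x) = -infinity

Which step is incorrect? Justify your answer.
Step 3: Take log of both sides: log(x(x - 4)) = log(0)

Step 3 takes the logarithm of both sides, resulting in log(0) on the right side. The logarithm is only defined for positive numbers; log(0) is undefined (approaches negative infinity). This operation is invalid.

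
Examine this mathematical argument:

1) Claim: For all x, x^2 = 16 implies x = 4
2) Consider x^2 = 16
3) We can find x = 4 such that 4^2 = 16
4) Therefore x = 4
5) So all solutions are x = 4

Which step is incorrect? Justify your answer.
Step 4: Therefore x = 4

Step 4 incorrectly concludes that x = 4 is the only solution. The proof shows that x = 4 is A solution (existence), but does not show it is the ONLY solution (uniqueness). In fact, x = -4 is also a solution since (-4)^2 = 16. Finding one solution doesn't prove there are no others.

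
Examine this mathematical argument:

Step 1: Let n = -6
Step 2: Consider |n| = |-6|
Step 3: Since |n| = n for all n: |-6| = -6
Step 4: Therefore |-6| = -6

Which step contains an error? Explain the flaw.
Step 3: Since |n| = n for all n: |-6| = -6

Step 3 incorrectly states that |n| = n for all n. The correct definition is |n| = n when n >= 0, and |n| = -n when n < 0. Since -6 < 0, we have |-6| = -(-6) = 6, not -6.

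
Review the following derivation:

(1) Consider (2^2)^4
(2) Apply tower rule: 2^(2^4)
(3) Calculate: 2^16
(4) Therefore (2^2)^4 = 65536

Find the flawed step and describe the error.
Step 2: Apply tower rule: 2^(2^4)

Step 2 incorrectly states that (a^b)^c = a^(b^c). The correct rule is (a^b)^c = a^(b×c). The actual value is (2^2)^4 = 2^8 = 256, not 2^16 = 65536.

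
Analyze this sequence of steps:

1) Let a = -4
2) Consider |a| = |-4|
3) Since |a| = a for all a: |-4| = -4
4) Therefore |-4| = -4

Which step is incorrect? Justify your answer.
Step 3: Since |a| = a for all a: |-4| = -4

Step 3 incorrectly states that |a| = a for all a. The correct definition is |a| = a when a >= 0, and |a| = -a when a < 0. Since -4 < 0, we have |-4| = -(-4) = 4, not -4.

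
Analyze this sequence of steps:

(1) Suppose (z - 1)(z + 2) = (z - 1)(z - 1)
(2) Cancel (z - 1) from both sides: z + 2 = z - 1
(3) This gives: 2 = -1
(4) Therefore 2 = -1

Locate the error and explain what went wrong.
Step 2: Cancel (z - 1) from both sides: z + 2 = z - 1

Step 2 cancels (z - 1) from both sides. This is only valid if (z - 1) ≠ 0, i.e., z ≠ 1. When z = 1, both sides equal zero regardless of the other factors. The correct approach requires considering z = 1 as a separate case.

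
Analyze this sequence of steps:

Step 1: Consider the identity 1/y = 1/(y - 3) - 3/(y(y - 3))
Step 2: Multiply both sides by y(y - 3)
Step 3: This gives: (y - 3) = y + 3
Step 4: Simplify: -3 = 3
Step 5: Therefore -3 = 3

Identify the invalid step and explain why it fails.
Step 3: This gives: (y - 3) = y + 3

Step 3 makes a sign error when clearing denominators. Multiplying -3/(y(y - 3)) by y(y - 3) gives -3, not +3. The correct result is (y - 3) = y - 3, which is trivially true, not (y - 3) = y + 3. (Step 1 is a valid identity: 1/(y - 3) - 3/(y(y - 3)) = (y - 3)/(y(y - 3)) = 1/y.)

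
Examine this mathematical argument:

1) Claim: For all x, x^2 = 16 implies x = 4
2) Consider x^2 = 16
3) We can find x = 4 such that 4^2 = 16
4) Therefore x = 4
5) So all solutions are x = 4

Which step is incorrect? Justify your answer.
Step 4: Therefore x = 4

Step 4 incorrectly concludes that x = 4 is the only solution. The proof shows that x = 4 is A solution (existence), but does not show it is the ONLY solution (uniqueness). In fact, x = -4 is also a solution since (-4)^2 = 16. Finding one solution doesn't prove there are no others.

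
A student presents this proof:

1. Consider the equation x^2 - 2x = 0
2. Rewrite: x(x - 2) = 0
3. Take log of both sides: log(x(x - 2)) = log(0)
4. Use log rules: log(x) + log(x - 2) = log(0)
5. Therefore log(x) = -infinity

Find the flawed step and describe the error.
Step 3: Take log of both sides: log(x(x - 2)) = log(0)

Step 3 takes the logarithm of both sides, resulting in log(0) on the right side. The logarithm is only defined for positive numbers; log(0) is undefined (approaches negative infinity). This operation is invalid.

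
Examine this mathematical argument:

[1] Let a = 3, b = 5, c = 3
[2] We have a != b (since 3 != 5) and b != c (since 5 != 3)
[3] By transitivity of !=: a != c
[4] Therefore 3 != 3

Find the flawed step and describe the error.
Step 3: By transitivity of !=: a != c

Step 3 incorrectly applies transitivity to the '!=' relation. Transitivity states: if a R b and b R c, then a R c. However, '!=' is not transitive. Counterexample: 3 != 5 and 5 != 3, but 3 = 3 (both equal 3). Transitivity holds for relations like <, <=, =, but not for !=.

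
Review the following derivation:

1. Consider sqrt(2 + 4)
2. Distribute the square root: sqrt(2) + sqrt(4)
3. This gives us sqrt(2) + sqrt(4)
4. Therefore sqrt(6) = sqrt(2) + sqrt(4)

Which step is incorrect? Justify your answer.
Step 2: Distribute the square root: sqrt(2) + sqrt(4)

Step 2 incorrectly 'distributes' the square root over addition. The square root function does not distribute: sqrt(a + b) ≠ sqrt(a) + sqrt(b). In fact, sqrt(2 + 4) = sqrt(6) ≈ 2.4495, while sqrt(2) + sqrt(4) ≈ 3.4142.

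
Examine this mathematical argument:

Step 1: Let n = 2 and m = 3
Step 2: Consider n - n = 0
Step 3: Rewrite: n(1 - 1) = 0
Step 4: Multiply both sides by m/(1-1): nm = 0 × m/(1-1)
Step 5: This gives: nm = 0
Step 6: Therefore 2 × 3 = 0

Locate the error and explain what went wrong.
Step 4: Multiply both sides by m/(1-1): nm = 0 × m/(1-1)

Step 4 multiplies both sides by m/(1-1). However, 1-1 = 0, so this is multiplication by m/0, which is undefined. We cannot multiply by an undefined expression.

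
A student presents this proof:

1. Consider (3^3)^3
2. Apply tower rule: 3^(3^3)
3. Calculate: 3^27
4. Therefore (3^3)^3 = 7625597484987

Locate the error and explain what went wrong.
Step 2: Apply tower rule: 3^(3^3)

Step 2 incorrectly states that (a^b)^c = a^(b^c). The correct rule is (a^b)^c = a^(b×c). The actual value is (3^3)^3 = 3^9 = 19683, not 3^27 = 7625597484987.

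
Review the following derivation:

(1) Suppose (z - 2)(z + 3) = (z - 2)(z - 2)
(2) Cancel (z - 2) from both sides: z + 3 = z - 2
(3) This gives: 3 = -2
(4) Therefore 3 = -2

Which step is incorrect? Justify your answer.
Step 2: Cancel (z - 2) from both sides: z + 3 = z - 2

Step 2 cancels (z - 2) from both sides. This is only valid if (z - 2) ≠ 0, i.e., z ≠ 2. When z = 2, both sides equal zero regardless of the other factors. The correct approach requires considering z = 2 as a separate case.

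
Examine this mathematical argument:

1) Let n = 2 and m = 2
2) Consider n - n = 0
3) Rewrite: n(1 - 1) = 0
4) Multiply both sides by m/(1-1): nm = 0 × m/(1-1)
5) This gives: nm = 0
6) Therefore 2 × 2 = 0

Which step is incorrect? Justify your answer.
Step 4: Multiply both sides by m/(1-1): nm = 0 × m/(1-1)

Step 4 multiplies both sides by m/(1-1). However, 1-1 = 0, so this is multiplication by m/0, which is undefined. We cannot multiply by an undefined expression.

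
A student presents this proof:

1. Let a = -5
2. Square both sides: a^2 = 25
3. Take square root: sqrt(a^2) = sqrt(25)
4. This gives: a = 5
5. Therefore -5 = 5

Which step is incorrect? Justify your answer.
Step 4: This gives: a = 5

Step 4 incorrectly states that sqrt(a^2) = a. The correct identity is sqrt(a^2) = |a|. Since a = -5 < 0, we have sqrt(a^2) = |-5| = 5, not a = -5.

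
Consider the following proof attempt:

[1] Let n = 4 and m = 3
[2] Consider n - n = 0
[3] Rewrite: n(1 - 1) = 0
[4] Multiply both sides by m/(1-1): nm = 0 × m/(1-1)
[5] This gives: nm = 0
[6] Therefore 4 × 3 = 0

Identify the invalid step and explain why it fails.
Step 4: Multiply both sides by m/(1-1): nm = 0 × m/(1-1)

Step 4 multiplies both sides by m/(1-1). However, 1-1 = 0, so this is multiplication by m/0, which is undefined. We cannot multiply by an undefined expression.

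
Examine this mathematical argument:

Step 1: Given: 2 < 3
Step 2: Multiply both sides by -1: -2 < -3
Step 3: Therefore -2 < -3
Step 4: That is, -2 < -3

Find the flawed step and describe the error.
Step 2: Multiply both sides by -1: -2 < -3

Step 2 multiplies both sides by -1 but fails to reverse the inequality sign. When multiplying (or dividing) an inequality by a negative number, the direction must be reversed. Since 2 < 3, we should get -2 > -3, i.e., -2 > -3.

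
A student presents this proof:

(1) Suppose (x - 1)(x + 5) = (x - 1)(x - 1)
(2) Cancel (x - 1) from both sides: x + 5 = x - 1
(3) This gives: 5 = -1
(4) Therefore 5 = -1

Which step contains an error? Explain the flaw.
Step 2: Cancel (x - 1) from both sides: x + 5 = x - 1

Step 2 cancels (x - 1) from both sides. This is only valid if (x - 1) ≠ 0, i.e., x ≠ 1. When x = 1, both sides equal zero regardless of the other factors. The correct approach requires considering x = 1 as a separate case.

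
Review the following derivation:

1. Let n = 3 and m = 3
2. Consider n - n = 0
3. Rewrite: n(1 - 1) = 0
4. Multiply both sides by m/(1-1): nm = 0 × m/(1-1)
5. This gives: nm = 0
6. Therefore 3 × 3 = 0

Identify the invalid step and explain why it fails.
Step 4: Multiply both sides by m/(1-1): nm = 0 × m/(1-1)

Step 4 multiplies both sides by m/(1-1). However, 1-1 = 0, so this is multiplication by m/0, which is undefined. We cannot multiply by an undefined expression.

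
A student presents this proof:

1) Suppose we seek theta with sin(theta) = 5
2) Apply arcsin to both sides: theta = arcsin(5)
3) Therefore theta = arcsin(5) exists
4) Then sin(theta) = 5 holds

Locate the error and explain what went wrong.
Step 2: Apply arcsin to both sides: theta = arcsin(5)

Step 2 applies arcsin to 5. However, arcsin(x) is only defined for x in [-1, 1] because sin(theta) can only produce values in that range. Since |5| > 1, arcsin(5) is undefined. There is no angle whose sine equals 5.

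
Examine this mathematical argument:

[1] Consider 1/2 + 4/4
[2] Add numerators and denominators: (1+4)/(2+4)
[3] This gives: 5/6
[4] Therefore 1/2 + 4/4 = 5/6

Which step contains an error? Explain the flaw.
Step 2: Add numerators and denominators: (1+4)/(2+4)

Step 2 incorrectly adds fractions by separately adding numerators and denominators. This is wrong. The correct method requires a common denominator: 1/2 + 4/4 = (1×4 + 4×2)/(2×4) = 12/8 = 3/2. The method used gives 5/6, which is different.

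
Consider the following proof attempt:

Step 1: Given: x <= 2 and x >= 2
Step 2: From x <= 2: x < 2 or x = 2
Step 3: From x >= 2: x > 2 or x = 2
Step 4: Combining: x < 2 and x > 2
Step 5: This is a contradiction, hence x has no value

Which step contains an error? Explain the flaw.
Step 4: Combining: x < 2 and x > 2

Step 4 incorrectly combines the conditions. From x <= 2 and x >= 2, the intersection is x = 2. The error treats the 'or' cases as 'and' requirements. The correct conclusion is that x = 2 is the unique solution, not that no solution exists.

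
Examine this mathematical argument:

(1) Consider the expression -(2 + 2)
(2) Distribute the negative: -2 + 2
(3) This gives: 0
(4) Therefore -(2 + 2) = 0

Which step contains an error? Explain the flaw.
Step 2: Distribute the negative: -2 + 2

Step 2 incorrectly distributes the negative sign. The correct distribution is -(2 + 2) = -2 - 2 = -4. The negative must be applied to both terms, not just the first. The error treats -(2 + 2) as -2 + 2, which equals 0 instead of -4.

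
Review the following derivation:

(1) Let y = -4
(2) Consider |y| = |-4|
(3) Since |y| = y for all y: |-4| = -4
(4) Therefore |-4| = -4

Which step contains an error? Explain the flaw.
Step 3: Since |y| = y for all y: |-4| = -4

Step 3 incorrectly states that |y| = y for all y. The correct definition is |y| = y when y >= 0, and |y| = -y when y < 0. Since -4 < 0, we have |-4| = -(-4) = 4, not -4.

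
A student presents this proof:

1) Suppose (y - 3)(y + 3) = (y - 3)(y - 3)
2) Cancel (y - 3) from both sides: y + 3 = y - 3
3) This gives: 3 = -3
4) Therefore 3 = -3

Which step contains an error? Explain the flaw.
Step 2: Cancel (y - 3) from both sides: y + 3 = y - 3

Step 2 cancels (y - 3) from both sides. This is only valid if (y - 3) ≠ 0, i.e., y ≠ 3. When y = 3, both sides equal zero regardless of the other factors. The correct approach requires considering y = 3 as a separate case.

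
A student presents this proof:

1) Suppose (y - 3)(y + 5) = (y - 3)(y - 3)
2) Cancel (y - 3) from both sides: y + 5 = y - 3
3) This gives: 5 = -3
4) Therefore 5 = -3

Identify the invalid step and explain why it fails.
Step 2: Cancel (y - 3) from both sides: y + 5 = y - 3

Step 2 cancels (y - 3) from both sides. This is only valid if (y - 3) ≠ 0, i.e., y ≠ 3. When y = 3, both sides equal zero regardless of the other factors. The correct approach requires considering y = 3 as a separate case.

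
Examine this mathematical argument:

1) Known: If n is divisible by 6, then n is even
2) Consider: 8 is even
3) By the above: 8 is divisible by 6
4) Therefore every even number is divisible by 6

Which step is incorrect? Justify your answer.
Step 3: By the above: 8 is divisible by 6

Step 3 commits the fallacy of affirming the consequent. The known fact 'divisible by 6 → even' does NOT imply 'even → divisible by 6'. That would be the converse, which is false. For example, 8 is even but 8 ÷ 6 = 1.33, which is not an integer.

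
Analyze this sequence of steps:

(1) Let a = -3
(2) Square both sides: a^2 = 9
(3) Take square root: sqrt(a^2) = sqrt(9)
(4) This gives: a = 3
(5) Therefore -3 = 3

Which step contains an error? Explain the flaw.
Step 4: This gives: a = 3

Step 4 incorrectly states that sqrt(a^2) = a. The correct identity is sqrt(a^2) = |a|. Since a = -3 < 0, we have sqrt(a^2) = |-3| = 3, not a = -3.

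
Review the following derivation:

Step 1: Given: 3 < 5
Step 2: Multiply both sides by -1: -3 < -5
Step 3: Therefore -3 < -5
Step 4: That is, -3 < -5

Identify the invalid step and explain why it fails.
Step 2: Multiply both sides by -1: -3 < -5

Step 2 multiplies both sides by -1 but fails to reverse the inequality sign. When multiplying (or dividing) an inequality by a negative number, the direction must be reversed. Since 3 < 5, we should get -3 > -5, i.e., -3 > -5.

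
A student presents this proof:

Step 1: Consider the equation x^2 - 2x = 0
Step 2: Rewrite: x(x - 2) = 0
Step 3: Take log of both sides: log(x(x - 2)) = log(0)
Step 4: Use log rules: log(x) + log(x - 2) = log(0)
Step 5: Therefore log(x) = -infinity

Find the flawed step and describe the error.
Step 3: Take log of both sides: log(x(x - 2)) = log(0)

Step 3 takes the logarithm of both sides, resulting in log(0) on the right side. The logarithm is only defined for positive numbers; log(0) is undefined (approaches negative infinity). This operation is invalid.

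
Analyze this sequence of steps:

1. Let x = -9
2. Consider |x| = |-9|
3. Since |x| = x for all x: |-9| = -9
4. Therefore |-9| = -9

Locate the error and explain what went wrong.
Step 3: Since |x| = x for all x: |-9| = -9

Step 3 incorrectly states that |x| = x for all x. The correct definition is |x| = x when x >= 0, and |x| = -x when x < 0. Since -9 < 0, we have |-9| = -(-9) = 9, not -9.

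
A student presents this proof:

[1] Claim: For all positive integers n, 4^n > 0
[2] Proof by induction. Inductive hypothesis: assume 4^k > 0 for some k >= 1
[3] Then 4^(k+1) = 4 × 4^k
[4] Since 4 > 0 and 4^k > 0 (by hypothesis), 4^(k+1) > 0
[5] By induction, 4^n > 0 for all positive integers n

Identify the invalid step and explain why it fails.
Step 5: By induction, 4^n > 0 for all positive integers n

Step 5 concludes the proof by induction, but no base case was ever established. A valid induction proof requires: (1) a base case proving 4^1 > 0, and (2) an inductive step showing IF 4^k > 0 THEN 4^(k+1) > 0. Steps 2-4 correctly establish the inductive step, but without the base case the conclusion in step 5 does not follow.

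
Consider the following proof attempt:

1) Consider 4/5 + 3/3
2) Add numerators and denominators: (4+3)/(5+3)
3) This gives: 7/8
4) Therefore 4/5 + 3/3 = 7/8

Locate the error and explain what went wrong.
Step 2: Add numerators and denominators: (4+3)/(5+3)

Step 2 incorrectly adds fractions by separately adding numerators and denominators. This is wrong. The correct method requires a common denominator: 4/5 + 3/3 = (4×3 + 3×5)/(5×3) = 27/15 = 9/5. The method used gives 7/8, which is different.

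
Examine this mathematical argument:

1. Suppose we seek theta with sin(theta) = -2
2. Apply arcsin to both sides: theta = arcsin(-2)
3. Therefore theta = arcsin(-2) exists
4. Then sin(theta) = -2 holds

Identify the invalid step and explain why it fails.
Step 2: Apply arcsin to both sides: theta = arcsin(-2)

Step 2 applies arcsin to -2. However, arcsin(x) is only defined for x in [-1, 1] because sin(theta) can only produce values in that range. Since |-2| > 1, arcsin(-2) is undefined. There is no angle whose sine equals -2.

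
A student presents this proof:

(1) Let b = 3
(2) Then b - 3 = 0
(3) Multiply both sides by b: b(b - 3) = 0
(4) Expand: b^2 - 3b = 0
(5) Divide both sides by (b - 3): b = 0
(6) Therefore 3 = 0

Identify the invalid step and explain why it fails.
Step 5: Divide both sides by (b - 3): b = 0

Step 5 divides both sides by (b - 3). However, since b = 3, we have (b - 3) = 0. Division by zero is undefined, making this step invalid.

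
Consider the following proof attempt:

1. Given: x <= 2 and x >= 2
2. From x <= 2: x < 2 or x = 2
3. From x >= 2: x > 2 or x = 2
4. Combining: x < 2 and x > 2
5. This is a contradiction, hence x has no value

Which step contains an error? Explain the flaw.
Step 4: Combining: x < 2 and x > 2

Step 4 incorrectly combines the conditions. From x <= 2 and x >= 2, the intersection is x = 2. The error treats the 'or' cases as 'and' requirements. The correct conclusion is that x = 2 is the unique solution, not that no solution exists.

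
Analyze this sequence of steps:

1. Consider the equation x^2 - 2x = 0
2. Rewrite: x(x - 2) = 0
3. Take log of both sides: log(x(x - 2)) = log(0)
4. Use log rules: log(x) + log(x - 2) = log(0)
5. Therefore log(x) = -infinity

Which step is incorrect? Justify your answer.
Step 3: Take log of both sides: log(x(x - 2)) = log(0)

Step 3 takes the logarithm of both sides, resulting in log(0) on the right side. The logarithm is only defined for positive numbers; log(0) is undefined (approaches negative infinity). This operation is invalid.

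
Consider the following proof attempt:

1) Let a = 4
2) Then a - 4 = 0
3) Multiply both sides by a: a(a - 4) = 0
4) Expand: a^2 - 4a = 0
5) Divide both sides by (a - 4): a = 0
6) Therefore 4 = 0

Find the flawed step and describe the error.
Step 5: Divide both sides by (a - 4): a = 0

Step 5 divides both sides by (a - 4). However, since a = 4, we have (a - 4) = 0. Division by zero is undefined, making this step invalid.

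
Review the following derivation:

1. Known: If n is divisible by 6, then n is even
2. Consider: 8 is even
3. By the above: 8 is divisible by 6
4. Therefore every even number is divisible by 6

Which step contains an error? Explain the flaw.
Step 3: By the above: 8 is divisible by 6

Step 3 commits the fallacy of affirming the consequent. The known fact 'divisible by 6 → even' does NOT imply 'even → divisible by 6'. That would be the converse, which is false. For example, 8 is even but 8 ÷ 6 = 1.33, which is not an integer.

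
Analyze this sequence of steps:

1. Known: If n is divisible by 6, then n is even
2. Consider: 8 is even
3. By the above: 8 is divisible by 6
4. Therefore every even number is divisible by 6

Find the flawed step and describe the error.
Step 3: By the above: 8 is divisible by 6

Step 3 commits the fallacy of affirming the consequent. The known fact 'divisible by 6 → even' does NOT imply 'even → divisible by 6'. That would be the converse, which is false. For example, 8 is even but 8 ÷ 6 = 1.33, which is not an integer.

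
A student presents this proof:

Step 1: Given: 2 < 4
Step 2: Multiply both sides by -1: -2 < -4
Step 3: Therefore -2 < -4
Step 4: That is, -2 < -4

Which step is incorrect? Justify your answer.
Step 2: Multiply both sides by -1: -2 < -4

Step 2 multiplies both sides by -1 but fails to reverse the inequality sign. When multiplying (or dividing) an inequality by a negative number, the direction must be reversed. Since 2 < 4, we should get -2 > -4, i.e., -2 > -4.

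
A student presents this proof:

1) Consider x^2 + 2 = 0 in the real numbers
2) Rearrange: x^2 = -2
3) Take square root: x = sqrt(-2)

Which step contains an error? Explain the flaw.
Step 3: Take square root: x = sqrt(-2)

Step 3 takes the square root of -2, which is negative. In the real number system, the square root of a negative number is undefined. The equation x^2 + 2 = 0 has no real solutions. Square roots of negative numbers only exist in the complex numbers.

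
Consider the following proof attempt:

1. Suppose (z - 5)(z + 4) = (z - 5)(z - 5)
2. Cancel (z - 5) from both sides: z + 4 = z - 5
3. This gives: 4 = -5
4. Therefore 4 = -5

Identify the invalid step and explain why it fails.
Step 2: Cancel (z - 5) from both sides: z + 4 = z - 5

Step 2 cancels (z - 5) from both sides. This is only valid if (z - 5) ≠ 0, i.e., z ≠ 5. When z = 5, both sides equal zero regardless of the other factors. The correct approach requires considering z = 5 as a separate case.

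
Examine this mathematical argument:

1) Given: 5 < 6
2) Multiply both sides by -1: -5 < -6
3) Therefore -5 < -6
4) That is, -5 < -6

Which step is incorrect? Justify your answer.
Step 2: Multiply both sides by -1: -5 < -6

Step 2 multiplies both sides by -1 but fails to reverse the inequality sign. When multiplying (or dividing) an inequality by a negative number, the direction must be reversed. Since 5 < 6, we should get -5 > -6, i.e., -5 > -6.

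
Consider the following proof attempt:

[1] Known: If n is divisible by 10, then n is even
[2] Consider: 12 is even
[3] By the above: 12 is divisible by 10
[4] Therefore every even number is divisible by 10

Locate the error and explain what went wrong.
Step 3: By the above: 12 is divisible by 10

Step 3 commits the fallacy of affirming the consequent. The known fact 'divisible by 10 → even' does NOT imply 'even → divisible by 10'. That would be the converse, which is false. For example, 12 is even but 12 ÷ 10 = 1.20, which is not an integer.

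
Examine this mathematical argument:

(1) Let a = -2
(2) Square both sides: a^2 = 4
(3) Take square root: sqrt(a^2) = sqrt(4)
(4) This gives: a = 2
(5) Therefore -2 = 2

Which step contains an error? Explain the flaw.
Step 4: This gives: a = 2

Step 4 incorrectly states that sqrt(a^2) = a. The correct identity is sqrt(a^2) = |a|. Since a = -2 < 0, we have sqrt(a^2) = |-2| = 2, not a = -2.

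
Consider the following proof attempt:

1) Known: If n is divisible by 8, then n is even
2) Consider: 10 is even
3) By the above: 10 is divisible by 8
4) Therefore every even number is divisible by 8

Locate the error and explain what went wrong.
Step 3: By the above: 10 is divisible by 8

Step 3 commits the fallacy of affirming the consequent. The known fact 'divisible by 8 → even' does NOT imply 'even → divisible by 8'. That would be the converse, which is false. For example, 10 is even but 10 ÷ 8 = 1.25, which is not an integer.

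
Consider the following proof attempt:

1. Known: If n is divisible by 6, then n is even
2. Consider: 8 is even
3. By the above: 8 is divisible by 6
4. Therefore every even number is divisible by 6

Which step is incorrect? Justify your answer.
Step 3: By the above: 8 is divisible by 6

Step 3 commits the fallacy of affirming the consequent. The known fact 'divisible by 6 → even' does NOT imply 'even → divisible by 6'. That would be the converse, which is false. For example, 8 is even but 8 ÷ 6 = 1.33, which is not an integer.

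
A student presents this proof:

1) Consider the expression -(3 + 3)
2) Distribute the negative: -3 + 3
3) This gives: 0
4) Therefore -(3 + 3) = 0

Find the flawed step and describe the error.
Step 2: Distribute the negative: -3 + 3

Step 2 incorrectly distributes the negative sign. The correct distribution is -(3 + 3) = -3 - 3 = -6. The negative must be applied to both terms, not just the first. The error treats -(3 + 3) as -3 + 3, which equals 0 instead of -6.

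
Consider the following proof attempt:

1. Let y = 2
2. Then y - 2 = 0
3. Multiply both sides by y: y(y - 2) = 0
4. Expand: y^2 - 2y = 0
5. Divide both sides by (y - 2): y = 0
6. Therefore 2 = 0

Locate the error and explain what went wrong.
Step 5: Divide both sides by (y - 2): y = 0

Step 5 divides both sides by (y - 2). However, since y = 2, we have (y - 2) = 0. Division by zero is undefined, making this step invalid.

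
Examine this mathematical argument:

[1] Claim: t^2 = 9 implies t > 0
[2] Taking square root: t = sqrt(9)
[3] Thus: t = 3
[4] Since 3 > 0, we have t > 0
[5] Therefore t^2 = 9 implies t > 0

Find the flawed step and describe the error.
Step 2: Taking square root: t = sqrt(9)

Step 2 takes the square root and assumes the positive root only. The equation t^2 = 9 actually has two solutions: t = 3 and t = -3. The proof silently assumes t > 0 without justification, then uses this assumption to conclude t > 0, which is circular. The counterexample t = -3 shows the claim is false.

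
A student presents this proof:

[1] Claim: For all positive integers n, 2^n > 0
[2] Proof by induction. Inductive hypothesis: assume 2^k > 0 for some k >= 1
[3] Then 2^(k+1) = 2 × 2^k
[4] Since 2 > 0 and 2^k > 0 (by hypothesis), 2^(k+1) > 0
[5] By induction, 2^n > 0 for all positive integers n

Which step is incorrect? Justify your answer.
Step 5: By induction, 2^n > 0 for all positive integers n

Step 5 concludes the proof by induction, but no base case was ever established. A valid induction proof requires: (1) a base case proving 2^1 > 0, and (2) an inductive step showing IF 2^k > 0 THEN 2^(k+1) > 0. Steps 2-4 correctly establish the inductive step, but without the base case the conclusion in step 5 does not follow.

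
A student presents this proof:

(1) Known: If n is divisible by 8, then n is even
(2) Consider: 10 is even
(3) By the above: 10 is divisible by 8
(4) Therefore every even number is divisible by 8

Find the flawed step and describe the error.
Step 3: By the above: 10 is divisible by 8

Step 3 commits the fallacy of affirming the consequent. The known fact 'divisible by 8 → even' does NOT imply 'even → divisible by 8'. That would be the converse, which is false. For example, 10 is even but 10 ÷ 8 = 1.25, which is not an integer.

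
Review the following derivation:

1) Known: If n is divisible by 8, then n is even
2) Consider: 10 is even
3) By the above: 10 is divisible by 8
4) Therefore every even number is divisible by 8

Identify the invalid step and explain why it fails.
Step 3: By the above: 10 is divisible by 8

Step 3 commits the fallacy of affirming the consequent. The known fact 'divisible by 8 → even' does NOT imply 'even → divisible by 8'. That would be the converse, which is false. For example, 10 is even but 10 ÷ 8 = 1.25, which is not an integer.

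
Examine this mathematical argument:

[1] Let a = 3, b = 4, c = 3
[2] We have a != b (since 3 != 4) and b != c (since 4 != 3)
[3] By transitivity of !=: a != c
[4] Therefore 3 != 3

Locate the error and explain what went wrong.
Step 3: By transitivity of !=: a != c

Step 3 incorrectly applies transitivity to the '!=' relation. Transitivity states: if a R b and b R c, then a R c. However, '!=' is not transitive. Counterexample: 3 != 4 and 4 != 3, but 3 = 3 (both equal 3). Transitivity holds for relations like <, <=, =, but not for !=.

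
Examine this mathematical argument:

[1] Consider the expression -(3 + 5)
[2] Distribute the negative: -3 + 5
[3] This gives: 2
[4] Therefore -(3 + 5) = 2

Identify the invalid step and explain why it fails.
Step 2: Distribute the negative: -3 + 5

Step 2 incorrectly distributes the negative sign. The correct distribution is -(3 + 5) = -3 - 5 = -8. The negative must be applied to both terms, not just the first. The error treats -(3 + 5) as -3 + 5, which equals 2 instead of -8.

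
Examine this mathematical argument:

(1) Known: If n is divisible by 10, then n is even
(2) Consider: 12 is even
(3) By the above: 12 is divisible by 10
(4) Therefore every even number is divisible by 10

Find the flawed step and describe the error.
Step 3: By the above: 12 is divisible by 10

Step 3 commits the fallacy of affirming the consequent. The known fact 'divisible by 10 → even' does NOT imply 'even → divisible by 10'. That would be the converse, which is false. For example, 12 is even but 12 ÷ 10 = 1.20, which is not an integer.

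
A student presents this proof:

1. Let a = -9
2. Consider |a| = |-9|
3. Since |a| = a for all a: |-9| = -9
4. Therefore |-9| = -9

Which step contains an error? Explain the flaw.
Step 3: Since |a| = a for all a: |-9| = -9

Step 3 incorrectly states that |a| = a for all a. The correct definition is |a| = a when a >= 0, and |a| = -a when a < 0. Since -9 < 0, we have |-9| = -(-9) = 9, not -9.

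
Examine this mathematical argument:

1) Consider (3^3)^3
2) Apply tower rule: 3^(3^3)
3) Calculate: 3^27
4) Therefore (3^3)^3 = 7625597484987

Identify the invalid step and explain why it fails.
Step 2: Apply tower rule: 3^(3^3)

Step 2 incorrectly states that (a^b)^c = a^(b^c). The correct rule is (a^b)^c = a^(b×c). The actual value is (3^3)^3 = 3^9 = 19683, not 3^27 = 7625597484987.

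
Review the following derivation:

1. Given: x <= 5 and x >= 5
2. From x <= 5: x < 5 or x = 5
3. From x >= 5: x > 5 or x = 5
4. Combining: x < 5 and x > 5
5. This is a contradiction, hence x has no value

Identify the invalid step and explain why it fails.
Step 4: Combining: x < 5 and x > 5

Step 4 incorrectly combines the conditions. From x <= 5 and x >= 5, the intersection is x = 5. The error treats the 'or' cases as 'and' requirements. The correct conclusion is that x = 5 is the unique solution, not that no solution exists.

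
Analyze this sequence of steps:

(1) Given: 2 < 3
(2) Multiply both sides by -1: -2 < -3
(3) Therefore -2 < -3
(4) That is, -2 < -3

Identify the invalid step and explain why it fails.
Step 2: Multiply both sides by -1: -2 < -3

Step 2 multiplies both sides by -1 but fails to reverse the inequality sign. When multiplying (or dividing) an inequality by a negative number, the direction must be reversed. Since 2 < 3, we should get -2 > -3, i.e., -2 > -3.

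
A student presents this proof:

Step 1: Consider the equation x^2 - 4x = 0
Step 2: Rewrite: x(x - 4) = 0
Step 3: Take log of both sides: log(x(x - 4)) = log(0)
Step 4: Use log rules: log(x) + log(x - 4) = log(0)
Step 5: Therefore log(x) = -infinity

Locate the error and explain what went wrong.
Step 3: Take log of both sides: log(x(x - 4)) = log(0)

Step 3 takes the logarithm of both sides, resulting in log(0) on the right side. The logarithm is only defined for positive numbers; log(0) is undefined (approaches negative infinity). This operation is invalid.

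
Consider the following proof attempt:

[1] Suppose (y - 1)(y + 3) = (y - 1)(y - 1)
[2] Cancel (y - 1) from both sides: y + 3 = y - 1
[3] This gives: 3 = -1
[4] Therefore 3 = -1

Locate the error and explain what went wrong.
Step 2: Cancel (y - 1) from both sides: y + 3 = y - 1

Step 2 cancels (y - 1) from both sides. This is only valid if (y - 1) ≠ 0, i.e., y ≠ 1. When y = 1, both sides equal zero regardless of the other factors. The correct approach requires considering y = 1 as a separate case.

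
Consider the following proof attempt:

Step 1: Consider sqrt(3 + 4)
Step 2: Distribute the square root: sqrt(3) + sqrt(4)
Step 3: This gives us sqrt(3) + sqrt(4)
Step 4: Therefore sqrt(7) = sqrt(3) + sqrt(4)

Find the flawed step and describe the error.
Step 2: Distribute the square root: sqrt(3) + sqrt(4)

Step 2 incorrectly 'distributes' the square root over addition. The square root function does not distribute: sqrt(a + b) ≠ sqrt(a) + sqrt(b). In fact, sqrt(3 + 4) = sqrt(7) ≈ 2.6458, while sqrt(3) + sqrt(4) ≈ 3.7321.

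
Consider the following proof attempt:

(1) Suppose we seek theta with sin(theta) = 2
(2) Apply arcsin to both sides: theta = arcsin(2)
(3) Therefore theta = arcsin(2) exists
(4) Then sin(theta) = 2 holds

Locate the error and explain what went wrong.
Step 2: Apply arcsin to both sides: theta = arcsin(2)

Step 2 applies arcsin to 2. However, arcsin(x) is only defined for x in [-1, 1] because sin(theta) can only produce values in that range. Since |2| > 1, arcsin(2) is undefined. There is no angle whose sine equals 2.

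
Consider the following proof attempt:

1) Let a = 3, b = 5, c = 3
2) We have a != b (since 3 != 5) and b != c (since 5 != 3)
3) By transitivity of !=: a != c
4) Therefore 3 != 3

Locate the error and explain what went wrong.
Step 3: By transitivity of !=: a != c

Step 3 incorrectly applies transitivity to the '!=' relation. Transitivity states: if a R b and b R c, then a R c. However, '!=' is not transitive. Counterexample: 3 != 5 and 5 != 3, but 3 = 3 (both equal 3). Transitivity holds for relations like <, <=, =, but not for !=.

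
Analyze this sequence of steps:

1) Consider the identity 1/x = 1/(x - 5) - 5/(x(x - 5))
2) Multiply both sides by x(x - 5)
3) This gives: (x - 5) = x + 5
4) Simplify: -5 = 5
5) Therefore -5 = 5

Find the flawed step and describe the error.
Step 3: This gives: (x - 5) = x + 5

Step 3 makes a sign error when clearing denominators. Multiplying -5/(x(x - 5)) by x(x - 5) gives -5, not +5. The correct result is (x - 5) = x - 5, which is trivially true, not (x - 5) = x + 5. (Step 1 is a valid identity: 1/(x - 5) - 5/(x(x - 5)) = (x - 5)/(x(x - 5)) = 1/x.)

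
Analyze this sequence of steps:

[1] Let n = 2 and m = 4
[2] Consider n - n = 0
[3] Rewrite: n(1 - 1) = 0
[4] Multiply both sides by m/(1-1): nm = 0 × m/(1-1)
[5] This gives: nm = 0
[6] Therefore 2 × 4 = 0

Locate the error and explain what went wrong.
Step 4: Multiply both sides by m/(1-1): nm = 0 × m/(1-1)

Step 4 multiplies both sides by m/(1-1). However, 1-1 = 0, so this is multiplication by m/0, which is undefined. We cannot multiply by an undefined expression.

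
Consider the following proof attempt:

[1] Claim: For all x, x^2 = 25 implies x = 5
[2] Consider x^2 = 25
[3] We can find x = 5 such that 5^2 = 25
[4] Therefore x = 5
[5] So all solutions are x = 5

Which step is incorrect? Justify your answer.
Step 4: Therefore x = 5

Step 4 incorrectly concludes that x = 5 is the only solution. The proof shows that x = 5 is A solution (existence), but does not show it is the ONLY solution (uniqueness). In fact, x = -5 is also a solution since (-5)^2 = 25. Finding one solution doesn't prove there are no others.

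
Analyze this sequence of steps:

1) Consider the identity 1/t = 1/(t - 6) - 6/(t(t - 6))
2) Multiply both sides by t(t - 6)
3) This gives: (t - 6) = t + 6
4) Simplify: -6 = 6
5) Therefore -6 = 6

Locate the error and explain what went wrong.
Step 3: This gives: (t - 6) = t + 6

Step 3 makes a sign error when clearing denominators. Multiplying -6/(t(t - 6)) by t(t - 6) gives -6, not +6. The correct result is (t - 6) = t - 6, which is trivially true, not (t - 6) = t + 6. (Step 1 is a valid identity: 1/(t - 6) - 6/(t(t - 6)) = (t - 6)/(t(t - 6)) = 1/t.)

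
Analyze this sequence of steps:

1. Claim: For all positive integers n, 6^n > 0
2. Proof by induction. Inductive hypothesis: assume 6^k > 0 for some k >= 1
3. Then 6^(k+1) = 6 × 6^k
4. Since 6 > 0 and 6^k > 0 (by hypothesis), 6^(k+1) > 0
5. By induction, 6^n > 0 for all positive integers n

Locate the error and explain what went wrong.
Step 5: By induction, 6^n > 0 for all positive integers n

Step 5 concludes the proof by induction, but no base case was ever established. A valid induction proof requires: (1) a base case proving 6^1 > 0, and (2) an inductive step showing IF 6^k > 0 THEN 6^(k+1) > 0. Steps 2-4 correctly establish the inductive step, but without the base case the conclusion in step 5 does not follow.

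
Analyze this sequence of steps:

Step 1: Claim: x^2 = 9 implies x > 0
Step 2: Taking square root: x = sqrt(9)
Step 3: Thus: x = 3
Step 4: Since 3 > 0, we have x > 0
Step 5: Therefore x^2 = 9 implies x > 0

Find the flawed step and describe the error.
Step 2: Taking square root: x = sqrt(9)

Step 2 takes the square root and assumes the positive root only. The equation x^2 = 9 actually has two solutions: x = 3 and x = -3. The proof silently assumes x > 0 without justification, then uses this assumption to conclude x > 0, which is circular. The counterexample x = -3 shows the claim is false.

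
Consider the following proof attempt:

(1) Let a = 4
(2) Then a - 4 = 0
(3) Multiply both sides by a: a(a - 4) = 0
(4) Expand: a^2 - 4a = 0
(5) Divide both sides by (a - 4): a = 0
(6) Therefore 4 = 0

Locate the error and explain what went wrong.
Step 5: Divide both sides by (a - 4): a = 0

Step 5 divides both sides by (a - 4). However, since a = 4, we have (a - 4) = 0. Division by zero is undefined, making this step invalid.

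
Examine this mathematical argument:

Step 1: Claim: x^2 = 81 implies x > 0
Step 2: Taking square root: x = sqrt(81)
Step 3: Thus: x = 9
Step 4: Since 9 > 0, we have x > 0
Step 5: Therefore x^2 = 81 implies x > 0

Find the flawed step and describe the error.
Step 2: Taking square root: x = sqrt(81)

Step 2 takes the square root and assumes the positive root only. The equation x^2 = 81 actually has two solutions: x = 9 and x = -9. The proof silently assumes x > 0 without justification, then uses this assumption to conclude x > 0, which is circular. The counterexample x = -9 shows the claim is false.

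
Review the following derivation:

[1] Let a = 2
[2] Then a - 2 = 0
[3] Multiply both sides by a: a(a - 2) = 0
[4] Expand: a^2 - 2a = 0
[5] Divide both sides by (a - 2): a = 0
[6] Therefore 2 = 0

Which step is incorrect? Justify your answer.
Step 5: Divide both sides by (a - 2): a = 0

Step 5 divides both sides by (a - 2). However, since a = 2, we have (a - 2) = 0. Division by zero is undefined, making this step invalid.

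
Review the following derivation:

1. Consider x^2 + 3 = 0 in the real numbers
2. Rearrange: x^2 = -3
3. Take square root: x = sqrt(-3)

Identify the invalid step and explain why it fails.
Step 3: Take square root: x = sqrt(-3)

Step 3 takes the square root of -3, which is negative. In the real number system, the square root of a negative number is undefined. The equation x^2 + 3 = 0 has no real solutions. Square roots of negative numbers only exist in the complex numbers.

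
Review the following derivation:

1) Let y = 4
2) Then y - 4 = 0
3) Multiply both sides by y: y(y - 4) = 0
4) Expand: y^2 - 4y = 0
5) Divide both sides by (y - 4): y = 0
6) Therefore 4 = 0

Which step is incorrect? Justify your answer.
Step 5: Divide both sides by (y - 4): y = 0

Step 5 divides both sides by (y - 4). However, since y = 4, we have (y - 4) = 0. Division by zero is undefined, making this step invalid.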